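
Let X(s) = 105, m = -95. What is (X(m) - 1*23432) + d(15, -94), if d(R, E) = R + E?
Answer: -23406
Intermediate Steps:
d(R, E) = E + R
(X(m) - 1*23432) + d(15, -94) = (105 - 1*23432) + (-94 + 15) = (105 - 23432) - 79 = -23327 - 79 = -23406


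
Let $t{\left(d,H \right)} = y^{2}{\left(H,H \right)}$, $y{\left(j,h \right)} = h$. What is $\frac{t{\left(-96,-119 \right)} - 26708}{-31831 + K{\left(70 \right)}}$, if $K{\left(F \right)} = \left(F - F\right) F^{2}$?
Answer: $\frac{12547}{31831} \approx 0.39418$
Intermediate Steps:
$K{\left(F \right)} = 0$ ($K{\left(F \right)} = 0 F^{2} = 0$)
$t{\left(d,H \right)} = H^{2}$
$\frac{t{\left(-96,-119 \right)} - 26708}{-31831 + K{\left(70 \right)}} = \frac{\left(-119\right)^{2} - 26708}{-31831 + 0} = \frac{14161 - 26708}{-31831} = \left(-12547\right) \left(- \frac{1}{31831}\right) = \frac{12547}{31831}$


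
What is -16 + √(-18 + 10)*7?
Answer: -16 + 14*I*√2 ≈ -16.0 + 19.799*I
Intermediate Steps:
-16 + √(-18 + 10)*7 = -16 + √(-8)*7 = -16 + (2*I*√2)*7 = -16 + 14*I*√2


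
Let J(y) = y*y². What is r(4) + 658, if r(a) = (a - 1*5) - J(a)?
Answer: 593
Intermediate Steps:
J(y) = y³
r(a) = -5 + a - a³ (r(a) = (a - 1*5) - a³ = (a - 5) - a³ = (-5 + a) - a³ = -5 + a - a³)
r(4) + 658 = (-5 + 4 - 1*4³) + 658 = (-5 + 4 - 1*64) + 658 = (-5 + 4 - 64) + 658 = -65 + 658 = 593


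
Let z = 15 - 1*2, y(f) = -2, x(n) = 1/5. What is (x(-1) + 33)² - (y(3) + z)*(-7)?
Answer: 29481/25 ≈ 1179.2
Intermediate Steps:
x(n) = ⅕
z = 13 (z = 15 - 2 = 13)
(x(-1) + 33)² - (y(3) + z)*(-7) = (⅕ + 33)² - (-2 + 13)*(-7) = (166/5)² - 11*(-7) = 27556/25 - 1*(-77) = 27556/25 + 77 = 29481/25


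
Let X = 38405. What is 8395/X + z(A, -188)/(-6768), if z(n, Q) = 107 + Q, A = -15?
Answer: 1331737/5776112 ≈ 0.23056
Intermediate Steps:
8395/X + z(A, -188)/(-6768) = 8395/38405 + (107 - 188)/(-6768) = 8395*(1/38405) - 81*(-1/6768) = 1679/7681 + 9/752 = 1331737/5776112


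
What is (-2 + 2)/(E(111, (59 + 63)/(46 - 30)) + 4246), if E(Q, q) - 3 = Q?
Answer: 0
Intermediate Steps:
E(Q, q) = 3 + Q
(-2 + 2)/(E(111, (59 + 63)/(46 - 30)) + 4246) = (-2 + 2)/((3 + 111) + 4246) = 0/(114 + 4246) = 0/4360 = 0*(1/4360) = 0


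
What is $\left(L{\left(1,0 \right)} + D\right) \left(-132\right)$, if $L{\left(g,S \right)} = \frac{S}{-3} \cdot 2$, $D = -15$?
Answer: $1980$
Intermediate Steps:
$L{\left(g,S \right)} = - \frac{2 S}{3}$ ($L{\left(g,S \right)} = S \left(- \frac{1}{3}\right) 2 = - \frac{S}{3} \cdot 2 = - \frac{2 S}{3}$)
$\left(L{\left(1,0 \right)} + D\right) \left(-132\right) = \left(\left(- \frac{2}{3}\right) 0 - 15\right) \left(-132\right) = \left(0 - 15\right) \left(-132\right) = \left(-15\right) \left(-132\right) = 1980$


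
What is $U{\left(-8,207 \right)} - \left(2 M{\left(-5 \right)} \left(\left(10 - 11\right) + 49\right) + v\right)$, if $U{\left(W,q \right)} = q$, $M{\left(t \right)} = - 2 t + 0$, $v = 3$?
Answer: $-756$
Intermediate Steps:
$M{\left(t \right)} = - 2 t$
$U{\left(-8,207 \right)} - \left(2 M{\left(-5 \right)} \left(\left(10 - 11\right) + 49\right) + v\right) = 207 - \left(2 \left(\left(-2\right) \left(-5\right)\right) \left(\left(10 - 11\right) + 49\right) + 3\right) = 207 - \left(2 \cdot 10 \left(-1 + 49\right) + 3\right) = 207 - \left(20 \cdot 48 + 3\right) = 207 - \left(960 + 3\right) = 207 - 963 = -756$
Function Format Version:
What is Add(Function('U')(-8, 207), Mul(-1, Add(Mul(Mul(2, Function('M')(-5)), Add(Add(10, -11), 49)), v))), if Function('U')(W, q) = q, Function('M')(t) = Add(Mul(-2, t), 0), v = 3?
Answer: -756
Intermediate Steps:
Function('M')(t) = Mul(-2, t)
Add(Function('U')(-8, 207), Mul(-1, Add(Mul(Mul(2, Function('M')(-5)), Add(Add(10, -11), 49)), v))) = Add(207, Mul(-1, Add(Mul(Mul(2, Mul(-2, -5)), Add(Add(10, -11), 49)), 3))) = Add(207, Mul(-1, Add(Mul(Mul(2, 10), Add(-1, 49)), 3))) = Add(207, Mul(-1, Add(Mul(20, 48), 3))) = Add(207, Mul(-1, Add(960, 3))) = Add(207, Mul(-1, 963)) = Add(207, -963) = -756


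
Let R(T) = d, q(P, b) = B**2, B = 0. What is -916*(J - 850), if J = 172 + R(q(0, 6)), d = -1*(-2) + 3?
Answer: 616468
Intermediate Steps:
q(P, b) = 0 (q(P, b) = 0**2 = 0)
d = 5 (d = 2 + 3 = 5)
R(T) = 5
J = 177 (J = 172 + 5 = 177)
-916*(J - 850) = -916*(177 - 850) = -916*(-673) = 616468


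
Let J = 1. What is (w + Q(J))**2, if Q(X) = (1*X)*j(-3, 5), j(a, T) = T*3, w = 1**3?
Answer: 256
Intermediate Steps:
w = 1
j(a, T) = 3*T
Q(X) = 15*X (Q(X) = (1*X)*(3*5) = X*15 = 15*X)
(w + Q(J))**2 = (1 + 15*1)**2 = (1 + 15)**2 = 16**2 = 256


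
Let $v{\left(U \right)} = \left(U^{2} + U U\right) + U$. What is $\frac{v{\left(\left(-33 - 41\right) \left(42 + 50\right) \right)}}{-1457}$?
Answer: $- \frac{92690920}{1457} \approx -63618.0$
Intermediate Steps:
$v{\left(U \right)} = U + 2 U^{2}$ ($v{\left(U \right)} = \left(U^{2} + U^{2}\right) + U = 2 U^{2} + U = U + 2 U^{2}$)
$\frac{v{\left(\left(-33 - 41\right) \left(42 + 50\right) \right)}}{-1457} = \frac{\left(-33 - 41\right) \left(42 + 50\right) \left(1 + 2 \left(-33 - 41\right) \left(42 + 50\right)\right)}{-1457} = \left(-74\right) 92 \left(1 + 2 \left(\left(-74\right) 92\right)\right) \left(- \frac{1}{1457}\right) = - 6808 \left(1 + 2 \left(-6808\right)\right) \left(- \frac{1}{1457}\right) = - 6808 \left(1 - 13616\right) \left(- \frac{1}{1457}\right) = \left(-6808\right) \left(-13615\right) \left(- \frac{1}{1457}\right) = 92690920 \left(- \frac{1}{1457}\right) = - \frac{92690920}{1457}$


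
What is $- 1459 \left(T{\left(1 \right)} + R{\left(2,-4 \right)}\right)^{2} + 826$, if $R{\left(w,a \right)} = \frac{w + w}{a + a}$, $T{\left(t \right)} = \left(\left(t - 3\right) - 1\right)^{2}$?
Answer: $- \frac{418347}{4} \approx -1.0459 \cdot 10^{5}$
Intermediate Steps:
$T{\left(t \right)} = \left(-4 + t\right)^{2}$ ($T{\left(t \right)} = \left(\left(-3 + t\right) - 1\right)^{2} = \left(-4 + t\right)^{2}$)
$R{\left(w,a \right)} = \frac{w}{a}$ ($R{\left(w,a \right)} = \frac{2 w}{2 a} = 2 w \frac{1}{2 a} = \frac{w}{a}$)
$- 1459 \left(T{\left(1 \right)} + R{\left(2,-4 \right)}\right)^{2} + 826 = - 1459 \left(\left(-4 + 1\right)^{2} + \frac{2}{-4}\right)^{2} + 826 = - 1459 \left(\left(-3\right)^{2} + 2 \left(- \frac{1}{4}\right)\right)^{2} + 826 = - 1459 \left(9 - \frac{1}{2}\right)^{2} + 826 = - 1459 \left(\frac{17}{2}\right)^{2} + 826 = \left(-1459\right) \frac{289}{4} + 826 = - \frac{421651}{4} + 826 = - \frac{418347}{4}$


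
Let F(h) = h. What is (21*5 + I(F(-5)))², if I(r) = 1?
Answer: 11236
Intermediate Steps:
(21*5 + I(F(-5)))² = (21*5 + 1)² = (105 + 1)² = 106² = 11236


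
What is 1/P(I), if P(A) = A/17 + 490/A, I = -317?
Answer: -5389/108819 ≈ -0.049523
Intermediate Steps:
P(A) = 490/A + A/17 (P(A) = A*(1/17) + 490/A = A/17 + 490/A = 490/A + A/17)
1/P(I) = 1/(490/(-317) + (1/17)*(-317)) = 1/(490*(-1/317) - 317/17) = 1/(-490/317 - 317/17) = 1/(-108819/5389) = -5389/108819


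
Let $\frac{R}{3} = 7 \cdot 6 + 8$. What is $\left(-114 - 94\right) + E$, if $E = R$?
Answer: $-58$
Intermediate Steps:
$R = 150$ ($R = 3 \left(7 \cdot 6 + 8\right) = 3 \left(42 + 8\right) = 3 \cdot 50 = 150$)
$E = 150$
$\left(-114 - 94\right) + E = \left(-114 - 94\right) + 150 = -208 + 150 = -58$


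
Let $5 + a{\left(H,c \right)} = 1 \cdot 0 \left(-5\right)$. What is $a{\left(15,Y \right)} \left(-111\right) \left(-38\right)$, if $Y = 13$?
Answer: $-21090$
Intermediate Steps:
$a{\left(H,c \right)} = -5$ ($a{\left(H,c \right)} = -5 + 1 \cdot 0 \left(-5\right) = -5 + 0 \left(-5\right) = -5 + 0 = -5$)
$a{\left(15,Y \right)} \left(-111\right) \left(-38\right) = \left(-5\right) \left(-111\right) \left(-38\right) = 555 \left(-38\right) = -21090$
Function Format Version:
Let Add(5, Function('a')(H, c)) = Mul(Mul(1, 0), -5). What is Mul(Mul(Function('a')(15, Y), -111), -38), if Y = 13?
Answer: -21090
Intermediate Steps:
Function('a')(H, c) = -5 (Function('a')(H, c) = Add(-5, Mul(Mul(1, 0), -5)) = Add(-5, Mul(0, -5)) = Add(-5, 0) = -5)
Mul(Mul(Function('a')(15, Y), -111), -38) = Mul(Mul(-5, -111), -38) = Mul(555, -38) = -21090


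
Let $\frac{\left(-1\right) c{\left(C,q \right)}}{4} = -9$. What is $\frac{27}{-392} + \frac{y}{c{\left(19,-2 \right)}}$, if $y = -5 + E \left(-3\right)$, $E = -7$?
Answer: $\frac{1325}{3528} \approx 0.37557$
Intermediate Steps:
$c{\left(C,q \right)} = 36$ ($c{\left(C,q \right)} = \left(-4\right) \left(-9\right) = 36$)
$y = 16$ ($y = -5 - -21 = -5 + 21 = 16$)
$\frac{27}{-392} + \frac{y}{c{\left(19,-2 \right)}} = \frac{27}{-392} + \frac{16}{36} = 27 \left(- \frac{1}{392}\right) + 16 \cdot \frac{1}{36} = - \frac{27}{392} + \frac{4}{9} = \frac{1325}{3528}$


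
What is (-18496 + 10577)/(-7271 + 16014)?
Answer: -7919/8743 ≈ -0.90575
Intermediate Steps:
(-18496 + 10577)/(-7271 + 16014) = -7919/8743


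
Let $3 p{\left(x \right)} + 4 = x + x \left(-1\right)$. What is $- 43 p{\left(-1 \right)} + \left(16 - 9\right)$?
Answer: $\frac{193}{3} \approx 64.333$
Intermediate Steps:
$p{\left(x \right)} = - \frac{4}{3}$ ($p{\left(x \right)} = - \frac{4}{3} + \frac{x + x \left(-1\right)}{3} = - \frac{4}{3} + \frac{x - x}{3} = - \frac{4}{3} + \frac{1}{3} \cdot 0 = - \frac{4}{3} + 0 = - \frac{4}{3}$)
$- 43 p{\left(-1 \right)} + \left(16 - 9\right) = \left(-43\right) \left(- \frac{4}{3}\right) + \left(16 - 9\right) = \frac{172}{3} + 7 = \frac{193}{3}$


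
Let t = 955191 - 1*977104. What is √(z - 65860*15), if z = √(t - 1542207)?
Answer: √(-987900 + 2*I*√391030) ≈ 0.629 + 993.93*I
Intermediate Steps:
t = -21913 (t = 955191 - 977104 = -21913)
z = 2*I*√391030 (z = √(-21913 - 1542207) = √(-1564120) = 2*I*√391030 ≈ 1250.6*I)
√(z - 65860*15) = √(2*I*√391030 - 65860*15) = √(2*I*√391030 - 987900) = √(-987900 + 2*I*√391030)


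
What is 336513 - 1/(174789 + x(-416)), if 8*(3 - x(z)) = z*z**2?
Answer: 3087070654151/9173704 ≈ 3.3651e+5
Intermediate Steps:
x(z) = 3 - z**3/8 (x(z) = 3 - z*z**2/8 = 3 - z**3/8)
336513 - 1/(174789 + x(-416)) = 336513 - 1/(174789 + (3 - 1/8*(-416)**3)) = 336513 - 1/(174789 + (3 - 1/8*(-71991296))) = 336513 - 1/(174789 + (3 + 8998912)) = 336513 - 1/(174789 + 8998915) = 336513 - 1/9173704 = 3087070654151/9173704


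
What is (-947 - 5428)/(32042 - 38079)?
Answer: 6375/6037 ≈ 1.0560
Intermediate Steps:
(-947 - 5428)/(32042 - 38079) = -6375/(-6037) = -6375*(-1/6037) = 6375/6037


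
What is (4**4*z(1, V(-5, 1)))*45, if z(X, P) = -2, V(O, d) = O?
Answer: -23040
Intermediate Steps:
(4**4*z(1, V(-5, 1)))*45 = (4**4*(-2))*45 = (256*(-2))*45 = -512*45 = -23040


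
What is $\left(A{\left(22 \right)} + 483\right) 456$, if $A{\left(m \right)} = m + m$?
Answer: $240312$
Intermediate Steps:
$A{\left(m \right)} = 2 m$
$\left(A{\left(22 \right)} + 483\right) 456 = \left(2 \cdot 22 + 483\right) 456 = \left(44 + 483\right) 456 = 527 \cdot 456 = 240312$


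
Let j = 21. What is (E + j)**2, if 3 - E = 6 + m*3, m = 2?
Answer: 144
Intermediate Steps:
E = -9 (E = 3 - (6 + 2*3) = 3 - (6 + 6) = 3 - 1*12 = 3 - 12 = -9)
(E + j)**2 = (-9 + 21)**2 = 12**2 = 144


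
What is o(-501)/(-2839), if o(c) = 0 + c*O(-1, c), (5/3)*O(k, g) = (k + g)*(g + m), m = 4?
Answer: 2245446/85 ≈ 26417.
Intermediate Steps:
O(k, g) = 3*(4 + g)*(g + k)/5 (O(k, g) = 3*((k + g)*(g + 4))/5 = 3*((g + k)*(4 + g))/5 = 3*((4 + g)*(g + k))/5 = 3*(4 + g)*(g + k)/5)
o(c) = c*(-12/5 + 3*c²/5 + 9*c/5) (o(c) = 0 + c*(3*c²/5 + 12*c/5 + (12/5)*(-1) + (⅗)*c*(-1)) = 0 + c*(3*c²/5 + 12*c/5 - 12/5 - 3*c/5) = 0 + c*(-12/5 + 3*c²/5 + 9*c/5) = c*(-12/5 + 3*c²/5 + 9*c/5))
o(-501)/(-2839) = ((⅗)*(-501)*(-4 + (-501)² + 3*(-501)))/(-2839) = ((⅗)*(-501)*(-4 + 251001 - 1503))*(-1/2839) = ((⅗)*(-501)*249494)*(-1/2839) = -374989482/5*(-1/2839) = 2245446/85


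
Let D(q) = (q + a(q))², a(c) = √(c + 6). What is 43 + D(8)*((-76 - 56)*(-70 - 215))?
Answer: 2934403 + 601920*√14 ≈ 5.1866e+6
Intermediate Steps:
a(c) = √(6 + c)
D(q) = (q + √(6 + q))²
43 + D(8)*((-76 - 56)*(-70 - 215)) = 43 + (8 + √(6 + 8))²*((-76 - 56)*(-70 - 215)) = 43 + (8 + √14)²*(-132*(-285)) = 43 + (8 + √14)²*37620 = 43 + 37620*(8 + √14)²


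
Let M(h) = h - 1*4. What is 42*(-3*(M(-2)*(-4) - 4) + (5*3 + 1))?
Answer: -1848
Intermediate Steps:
M(h) = -4 + h (M(h) = h - 4 = -4 + h)
42*(-3*(M(-2)*(-4) - 4) + (5*3 + 1)) = 42*(-3*((-4 - 2)*(-4) - 4) + (5*3 + 1)) = 42*(-3*(-6*(-4) - 4) + (15 + 1)) = 42*(-3*(24 - 4) + 16) = 42*(-3*20 + 16) = 42*(-60 + 16) = 42*(-44) = -1848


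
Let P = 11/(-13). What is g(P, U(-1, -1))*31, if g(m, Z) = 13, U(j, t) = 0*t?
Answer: 403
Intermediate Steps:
P = -11/13 (P = 11*(-1/13) = -11/13 ≈ -0.84615)
U(j, t) = 0
g(P, U(-1, -1))*31 = 13*31 = 403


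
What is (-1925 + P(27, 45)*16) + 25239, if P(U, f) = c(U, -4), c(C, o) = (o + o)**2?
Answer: 24338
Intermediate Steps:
c(C, o) = 4*o**2 (c(C, o) = (2*o)**2 = 4*o**2)
P(U, f) = 64 (P(U, f) = 4*(-4)**2 = 4*16 = 64)
(-1925 + P(27, 45)*16) + 25239 = (-1925 + 64*16) + 25239 = (-1925 + 1024) + 25239 = -901 + 25239 = 24338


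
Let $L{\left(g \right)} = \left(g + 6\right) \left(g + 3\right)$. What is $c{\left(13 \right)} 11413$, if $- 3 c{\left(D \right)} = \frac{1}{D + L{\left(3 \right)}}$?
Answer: $- \frac{11413}{201} \approx -56.781$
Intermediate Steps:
$L{\left(g \right)} = \left(3 + g\right) \left(6 + g\right)$ ($L{\left(g \right)} = \left(6 + g\right) \left(3 + g\right) = \left(3 + g\right) \left(6 + g\right)$)
$c{\left(D \right)} = - \frac{1}{3 \left(54 + D\right)}$ ($c{\left(D \right)} = - \frac{1}{3 \left(D + \left(18 + 3^{2} + 9 \cdot 3\right)\right)} = - \frac{1}{3 \left(D + \left(18 + 9 + 27\right)\right)} = - \frac{1}{3 \left(D + 54\right)} = - \frac{1}{3 \left(54 + D\right)}$)
$c{\left(13 \right)} 11413 = - \frac{1}{162 + 3 \cdot 13} \cdot 11413 = - \frac{1}{162 + 39} \cdot 11413 = - \frac{1}{201} \cdot 11413 = \left(-1\right) \frac{1}{201} \cdot 11413 = \left(- \frac{1}{201}\right) 11413 = - \frac{11413}{201}$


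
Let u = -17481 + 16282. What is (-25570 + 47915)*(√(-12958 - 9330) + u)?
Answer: -26791655 + 89380*I*√1393 ≈ -2.6792e+7 + 3.3359e+6*I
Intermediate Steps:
u = -1199
(-25570 + 47915)*(√(-12958 - 9330) + u) = (-25570 + 47915)*(√(-12958 - 9330) - 1199) = 22345*(√(-22288) - 1199) = 22345*(4*I*√1393 - 1199) = 22345*(-1199 + 4*I*√1393) = -26791655 + 89380*I*√1393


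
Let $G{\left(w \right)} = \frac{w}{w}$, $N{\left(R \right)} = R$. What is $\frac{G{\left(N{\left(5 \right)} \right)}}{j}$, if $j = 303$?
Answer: $\frac{1}{303} \approx 0.0033003$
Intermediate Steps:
$G{\left(w \right)} = 1$
$\frac{G{\left(N{\left(5 \right)} \right)}}{j} = 1 \cdot \frac{1}{303} = \frac{1}{303}$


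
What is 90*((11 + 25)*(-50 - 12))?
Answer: -200880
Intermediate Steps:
90*((11 + 25)*(-50 - 12)) = 90*(36*(-62)) = 90*(-2232) = -200880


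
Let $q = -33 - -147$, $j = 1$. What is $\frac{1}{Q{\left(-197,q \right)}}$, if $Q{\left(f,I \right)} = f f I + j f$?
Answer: $\frac{1}{4424029} \approx 2.2604 \cdot 10^{-7}$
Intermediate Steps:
$q = 114$ ($q = -33 + 147 = 114$)
$Q{\left(f,I \right)} = f + I f^{2}$ ($Q{\left(f,I \right)} = f f I + 1 f = f^{2} I + f = I f^{2} + f = f + I f^{2}$)
$\frac{1}{Q{\left(-197,q \right)}} = \frac{1}{\left(-197\right) \left(1 + 114 \left(-197\right)\right)} = \frac{1}{\left(-197\right) \left(1 - 22458\right)} = \frac{1}{\left(-197\right) \left(-22457\right)} = \frac{1}{4424029}$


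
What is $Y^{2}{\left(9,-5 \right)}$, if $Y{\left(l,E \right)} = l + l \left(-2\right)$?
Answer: $81$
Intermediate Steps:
$Y{\left(l,E \right)} = - l$ ($Y{\left(l,E \right)} = l - 2 l = - l$)
$Y^{2}{\left(9,-5 \right)} = \left(\left(-1\right) 9\right)^{2} = \left(-9\right)^{2} = 81$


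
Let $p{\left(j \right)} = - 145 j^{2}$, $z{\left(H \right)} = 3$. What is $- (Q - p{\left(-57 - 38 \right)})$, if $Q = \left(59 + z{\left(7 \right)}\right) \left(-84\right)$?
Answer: $-1303417$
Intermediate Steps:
$Q = -5208$ ($Q = \left(59 + 3\right) \left(-84\right) = 62 \left(-84\right) = -5208$)
$- (Q - p{\left(-57 - 38 \right)}) = - (-5208 - - 145 \left(-57 - 38\right)^{2}) = - (-5208 - - 145 \left(-95\right)^{2}) = - (-5208 - \left(-145\right) 9025) = - (-5208 - -1308625) = - (-5208 + 1308625) = \left(-1\right) 1303417 = -1303417$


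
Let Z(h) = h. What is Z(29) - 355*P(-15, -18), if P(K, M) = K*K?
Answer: -79846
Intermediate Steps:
P(K, M) = K²
Z(29) - 355*P(-15, -18) = 29 - 355*(-15)² = 29 - 355*225 = 29 - 79875 = -79846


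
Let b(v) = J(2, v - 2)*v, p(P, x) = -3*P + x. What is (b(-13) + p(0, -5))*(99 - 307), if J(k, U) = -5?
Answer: -12480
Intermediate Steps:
p(P, x) = x - 3*P
b(v) = -5*v
(b(-13) + p(0, -5))*(99 - 307) = (-5*(-13) + (-5 - 3*0))*(99 - 307) = (65 + (-5 + 0))*(-208) = (65 - 5)*(-208) = 60*(-208) = -12480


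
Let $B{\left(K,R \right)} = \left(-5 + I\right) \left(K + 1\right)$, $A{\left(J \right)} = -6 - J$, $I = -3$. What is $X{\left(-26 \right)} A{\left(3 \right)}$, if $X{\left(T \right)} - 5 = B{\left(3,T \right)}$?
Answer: $243$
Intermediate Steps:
$B{\left(K,R \right)} = -8 - 8 K$ ($B{\left(K,R \right)} = \left(-5 - 3\right) \left(K + 1\right) = - 8 \left(1 + K\right) = -8 - 8 K$)
$X{\left(T \right)} = -27$ ($X{\left(T \right)} = 5 - 32 = -27$)
$X{\left(-26 \right)} A{\left(3 \right)} = - 27 \left(-6 - 3\right) = \left(-27\right) \left(-9\right) = 243$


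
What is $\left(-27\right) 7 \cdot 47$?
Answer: $-8883$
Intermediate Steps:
$\left(-27\right) 7 \cdot 47 = \left(-189\right) 47 = -8883$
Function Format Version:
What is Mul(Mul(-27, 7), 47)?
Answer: -8883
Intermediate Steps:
Mul(Mul(-27, 7), 47) = Mul(-189, 47) = -8883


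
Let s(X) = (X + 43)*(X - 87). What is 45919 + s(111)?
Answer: 49615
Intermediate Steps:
s(X) = (-87 + X)*(43 + X) (s(X) = (43 + X)*(-87 + X) = (-87 + X)*(43 + X))
45919 + s(111) = 45919 + (-3741 + 111² - 44*111) = 45919 + (-3741 + 12321 - 4884) = 45919 + 3696 = 49615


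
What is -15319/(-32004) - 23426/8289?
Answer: -69194057/29475684 ≈ -2.3475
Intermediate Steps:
-15319/(-32004) - 23426/8289 = -15319*(-1/32004) - 23426*1/8289 = 15319/32004 - 23426/8289 = -69194057/29475684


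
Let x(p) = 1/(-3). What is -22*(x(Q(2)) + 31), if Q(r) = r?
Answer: -2024/3 ≈ -674.67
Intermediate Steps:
x(p) = -⅓
-22*(x(Q(2)) + 31) = -22*(-⅓ + 31) = -22*92/3 = -2024/3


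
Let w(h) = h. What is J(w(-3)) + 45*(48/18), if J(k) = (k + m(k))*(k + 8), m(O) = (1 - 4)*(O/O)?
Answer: 90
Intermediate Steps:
m(O) = -3 (m(O) = -3*1 = -3)
J(k) = (-3 + k)*(8 + k) (J(k) = (k - 3)*(k + 8) = (-3 + k)*(8 + k))
J(w(-3)) + 45*(48/18) = (-24 + (-3)**2 + 5*(-3)) + 45*(48/18) = (-24 + 9 - 15) + 45*(48*(1/18)) = -30 + 45*(8/3) = -30 + 120 = 90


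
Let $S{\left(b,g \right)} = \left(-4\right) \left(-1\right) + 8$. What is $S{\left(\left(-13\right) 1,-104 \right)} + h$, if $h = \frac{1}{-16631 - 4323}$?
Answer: $\frac{251447}{20954} \approx 12.0$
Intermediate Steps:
$h = - \frac{1}{20954}$ ($h = \frac{1}{-20954} = - \frac{1}{20954} \approx -4.7724 \cdot 10^{-5}$)
$S{\left(b,g \right)} = 12$ ($S{\left(b,g \right)} = 4 + 8 = 12$)
$S{\left(\left(-13\right) 1,-104 \right)} + h = 12 - \frac{1}{20954} = \frac{251447}{20954}$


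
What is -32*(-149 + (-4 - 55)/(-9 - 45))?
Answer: 127792/27 ≈ 4733.0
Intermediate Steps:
-32*(-149 + (-4 - 55)/(-9 - 45)) = -32*(-149 - 59/(-54)) = -32*(-149 - 59*(-1/54)) = -32*(-149 + 59/54) = -32*(-7987/54) = 127792/27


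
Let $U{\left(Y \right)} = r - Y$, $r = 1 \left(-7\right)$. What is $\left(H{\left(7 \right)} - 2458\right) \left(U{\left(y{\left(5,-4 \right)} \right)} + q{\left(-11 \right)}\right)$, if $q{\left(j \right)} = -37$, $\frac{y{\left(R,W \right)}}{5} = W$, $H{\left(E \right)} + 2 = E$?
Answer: $58872$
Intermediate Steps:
$H{\left(E \right)} = -2 + E$
$y{\left(R,W \right)} = 5 W$
$r = -7$
$U{\left(Y \right)} = -7 - Y$
$\left(H{\left(7 \right)} - 2458\right) \left(U{\left(y{\left(5,-4 \right)} \right)} + q{\left(-11 \right)}\right) = \left(\left(-2 + 7\right) - 2458\right) \left(\left(-7 - 5 \left(-4\right)\right) - 37\right) = \left(5 - 2458\right) \left(\left(-7 - -20\right) - 37\right) = \left(5 - 2458\right) \left(\left(-7 + 20\right) - 37\right) = - 2453 \left(13 - 37\right) = \left(-2453\right) \left(-24\right) = 58872$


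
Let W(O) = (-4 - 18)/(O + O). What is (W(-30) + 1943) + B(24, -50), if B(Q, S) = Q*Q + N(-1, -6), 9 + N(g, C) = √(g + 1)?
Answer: 75311/30 ≈ 2510.4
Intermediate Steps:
N(g, C) = -9 + √(1 + g) (N(g, C) = -9 + √(g + 1) = -9 + √(1 + g))
W(O) = -11/O (W(O) = -22*1/(2*O) = -11/O)
B(Q, S) = -9 + Q² (B(Q, S) = Q*Q + (-9 + √(1 - 1)) = Q² + (-9 + √0) = Q² + (-9 + 0) = Q² - 9 = -9 + Q²)
(W(-30) + 1943) + B(24, -50) = (-11/(-30) + 1943) + (-9 + 24²) = (-11*(-1/30) + 1943) + (-9 + 576) = (11/30 + 1943) + 567 = 58301/30 + 567 = 75311/30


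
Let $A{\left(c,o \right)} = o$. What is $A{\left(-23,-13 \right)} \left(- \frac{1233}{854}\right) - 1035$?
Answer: $- \frac{867861}{854} \approx -1016.2$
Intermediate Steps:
$A{\left(-23,-13 \right)} \left(- \frac{1233}{854}\right) - 1035 = - 13 \left(- \frac{1233}{854}\right) - 1035 = - 13 \left(\left(-1233\right) \frac{1}{854}\right) - 1035 = \left(-13\right) \left(- \frac{1233}{854}\right) - 1035 = \frac{16029}{854} - 1035 = - \frac{867861}{854}$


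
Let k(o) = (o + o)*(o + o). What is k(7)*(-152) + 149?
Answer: -29643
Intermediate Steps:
k(o) = 4*o² (k(o) = (2*o)*(2*o) = 4*o²)
k(7)*(-152) + 149 = (4*7²)*(-152) + 149 = (4*49)*(-152) + 149 = 196*(-152) + 149 = -29792 + 149 = -29643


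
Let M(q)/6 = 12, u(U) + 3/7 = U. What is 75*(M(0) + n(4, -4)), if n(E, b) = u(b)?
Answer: 35475/7 ≈ 5067.9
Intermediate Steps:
u(U) = -3/7 + U
n(E, b) = -3/7 + b
M(q) = 72 (M(q) = 6*12 = 72)
75*(M(0) + n(4, -4)) = 75*(72 + (-3/7 - 4)) = 75*(72 - 31/7) = 75*(473/7) = 35475/7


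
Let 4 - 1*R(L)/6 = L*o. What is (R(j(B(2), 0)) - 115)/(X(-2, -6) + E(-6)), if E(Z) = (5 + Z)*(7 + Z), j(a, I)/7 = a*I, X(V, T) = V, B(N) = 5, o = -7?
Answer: 91/3 ≈ 30.333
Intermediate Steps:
j(a, I) = 7*I*a (j(a, I) = 7*(a*I) = 7*(I*a) = 7*I*a)
R(L) = 24 + 42*L (R(L) = 24 - 6*L*(-7) = 24 - (-42)*L = 24 + 42*L)
(R(j(B(2), 0)) - 115)/(X(-2, -6) + E(-6)) = ((24 + 42*(7*0*5)) - 115)/(-2 + (35 + (-6)² + 12*(-6))) = ((24 + 42*0) - 115)/(-2 + (35 + 36 - 72)) = ((24 + 0) - 115)/(-2 - 1) = (24 - 115)/(-3) = -91*(-⅓) = 91/3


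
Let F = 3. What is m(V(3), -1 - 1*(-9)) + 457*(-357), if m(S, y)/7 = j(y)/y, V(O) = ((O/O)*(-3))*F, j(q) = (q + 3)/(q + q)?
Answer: -20882995/128 ≈ -1.6315e+5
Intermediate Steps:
j(q) = (3 + q)/(2*q) (j(q) = (3 + q)/((2*q)) = (3 + q)*(1/(2*q)) = (3 + q)/(2*q))
V(O) = -9 (V(O) = ((O/O)*(-3))*3 = (1*(-3))*3 = -3*3 = -9)
m(S, y) = 7*(3 + y)/(2*y²) (m(S, y) = 7*(((3 + y)/(2*y))/y) = 7*((3 + y)/(2*y²)) = 7*(3 + y)/(2*y²))
m(V(3), -1 - 1*(-9)) + 457*(-357) = 7*(3 + (-1 - 1*(-9)))/(2*(-1 - 1*(-9))²) + 457*(-357) = 7*(3 + (-1 + 9))/(2*(-1 + 9)²) - 163149 = (7/2)*(3 + 8)/8² - 163149 = (7/2)*(1/64)*11 - 163149 = 77/128 - 163149 = -20882995/128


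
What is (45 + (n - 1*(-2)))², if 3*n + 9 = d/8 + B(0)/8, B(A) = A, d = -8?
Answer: 17161/9 ≈ 1906.8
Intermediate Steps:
n = -10/3 (n = -3 + (-8/8 + 0/8)/3 = -3 + (-8*⅛ + 0*(⅛))/3 = -3 + (-1 + 0)/3 = -3 + (⅓)*(-1) = -3 - ⅓ = -10/3 ≈ -3.3333)
(45 + (n - 1*(-2)))² = (45 + (-10/3 - 1*(-2)))² = (45 + (-10/3 + 2))² = (45 - 4/3)² = (131/3)² = 17161/9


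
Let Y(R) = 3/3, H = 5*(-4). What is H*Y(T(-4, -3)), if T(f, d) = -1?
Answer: -20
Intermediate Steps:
H = -20
Y(R) = 1 (Y(R) = 3*(⅓) = 1)
H*Y(T(-4, -3)) = -20*1 = -20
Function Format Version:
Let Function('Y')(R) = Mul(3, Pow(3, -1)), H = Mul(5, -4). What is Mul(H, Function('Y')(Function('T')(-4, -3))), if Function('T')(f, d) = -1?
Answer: -20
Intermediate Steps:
H = -20
Function('Y')(R) = 1 (Function('Y')(R) = Mul(3, Rational(1, 3)) = 1)
Mul(H, Function('Y')(Function('T')(-4, -3))) = Mul(-20, 1) = -20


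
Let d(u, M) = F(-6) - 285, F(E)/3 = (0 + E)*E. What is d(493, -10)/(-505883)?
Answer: 177/505883 ≈ 0.00034988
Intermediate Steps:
F(E) = 3*E² (F(E) = 3*((0 + E)*E) = 3*(E*E) = 3*E²)
d(u, M) = -177 (d(u, M) = 3*(-6)² - 285 = 3*36 - 285 = 108 - 285 = -177)
d(493, -10)/(-505883) = -177/(-505883) = -177*(-1/505883) = 177/505883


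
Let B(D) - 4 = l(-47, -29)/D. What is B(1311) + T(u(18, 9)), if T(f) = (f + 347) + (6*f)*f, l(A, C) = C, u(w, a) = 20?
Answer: 3632752/1311 ≈ 2771.0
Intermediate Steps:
B(D) = 4 - 29/D
T(f) = 347 + f + 6*f**2 (T(f) = (347 + f) + 6*f**2 = 347 + f + 6*f**2)
B(1311) + T(u(18, 9)) = (4 - 29/1311) + (347 + 20 + 6*20**2) = (4 - 29*1/1311) + (347 + 20 + 6*400) = (4 - 29/1311) + (347 + 20 + 2400) = 5215/1311 + 2767 = 3632752/1311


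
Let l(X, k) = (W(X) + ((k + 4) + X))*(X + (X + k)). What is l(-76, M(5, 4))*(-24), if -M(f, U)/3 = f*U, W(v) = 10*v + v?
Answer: -4925184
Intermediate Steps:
W(v) = 11*v
M(f, U) = -3*U*f (M(f, U) = -3*f*U = -3*U*f)
l(X, k) = (k + 2*X)*(4 + k + 12*X) (l(X, k) = (11*X + ((k + 4) + X))*(X + (X + k)) = (11*X + ((4 + k) + X))*(k + 2*X) = (11*X + (4 + X + k))*(k + 2*X) = (4 + k + 12*X)*(k + 2*X) = (k + 2*X)*(4 + k + 12*X))
l(-76, M(5, 4))*(-24) = ((-3*4*5)² + 4*(-3*4*5) + 8*(-76) + 24*(-76)² + 14*(-76)*(-3*4*5))*(-24) = ((-60)² + 4*(-60) - 608 + 24*5776 + 14*(-76)*(-60))*(-24) = (3600 - 240 - 608 + 138624 + 63840)*(-24) = 205216*(-24) = -4925184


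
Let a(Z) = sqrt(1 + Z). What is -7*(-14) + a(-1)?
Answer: 98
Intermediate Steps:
-7*(-14) + a(-1) = -7*(-14) + sqrt(1 - 1) = 98 + sqrt(0) = 98 + 0 = 98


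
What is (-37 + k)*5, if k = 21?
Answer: -80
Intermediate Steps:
(-37 + k)*5 = (-37 + 21)*5 = -16*5 = -80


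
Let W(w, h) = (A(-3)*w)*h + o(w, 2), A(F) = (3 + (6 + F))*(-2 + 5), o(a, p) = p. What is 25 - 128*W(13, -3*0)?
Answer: -231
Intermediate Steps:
A(F) = 27 + 3*F (A(F) = (9 + F)*3 = 27 + 3*F)
W(w, h) = 2 + 18*h*w (W(w, h) = ((27 + 3*(-3))*w)*h + 2 = ((27 - 9)*w)*h + 2 = (18*w)*h + 2 = 18*h*w + 2 = 2 + 18*h*w)
25 - 128*W(13, -3*0) = 25 - 128*(2 + 18*(-3*0)*13) = 25 - 128*(2 + 18*0*13) = 25 - 128*(2 + 0) = 25 - 128*2 = 25 - 256 = -231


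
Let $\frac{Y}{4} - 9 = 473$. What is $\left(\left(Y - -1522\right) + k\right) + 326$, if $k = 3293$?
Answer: $7069$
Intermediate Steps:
$Y = 1928$ ($Y = 36 + 4 \cdot 473 = 36 + 1892 = 1928$)
$\left(\left(Y - -1522\right) + k\right) + 326 = \left(\left(1928 - -1522\right) + 3293\right) + 326 = \left(\left(1928 + 1522\right) + 3293\right) + 326 = \left(3450 + 3293\right) + 326 = 6743 + 326 = 7069$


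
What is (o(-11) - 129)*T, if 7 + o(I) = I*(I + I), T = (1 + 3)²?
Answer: 1696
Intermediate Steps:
T = 16 (T = 4² = 16)
o(I) = -7 + 2*I² (o(I) = -7 + I*(I + I) = -7 + I*(2*I) = -7 + 2*I²)
(o(-11) - 129)*T = ((-7 + 2*(-11)²) - 129)*16 = ((-7 + 2*121) - 129)*16 = ((-7 + 242) - 129)*16 = (235 - 129)*16 = 106*16 = 1696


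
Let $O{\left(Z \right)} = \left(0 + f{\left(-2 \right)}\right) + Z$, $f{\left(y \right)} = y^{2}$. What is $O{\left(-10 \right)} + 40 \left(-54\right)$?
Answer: $-2166$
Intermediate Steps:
$O{\left(Z \right)} = 4 + Z$ ($O{\left(Z \right)} = \left(0 + \left(-2\right)^{2}\right) + Z = \left(0 + 4\right) + Z = 4 + Z$)
$O{\left(-10 \right)} + 40 \left(-54\right) = \left(4 - 10\right) + 40 \left(-54\right) = -6 - 2160 = -2166$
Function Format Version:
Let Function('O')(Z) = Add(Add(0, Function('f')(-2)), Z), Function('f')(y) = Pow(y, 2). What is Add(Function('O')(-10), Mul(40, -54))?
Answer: -2166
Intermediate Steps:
Function('O')(Z) = Add(4, Z) (Function('O')(Z) = Add(Add(0, Pow(-2, 2)), Z) = Add(Add(0, 4), Z) = Add(4, Z))
Add(Function('O')(-10), Mul(40, -54)) = Add(Add(4, -10), Mul(40, -54)) = Add(-6, -2160) = -2166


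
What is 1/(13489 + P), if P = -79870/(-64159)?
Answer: 64159/865520621 ≈ 7.4128e-5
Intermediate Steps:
P = 79870/64159 (P = -79870*(-1/64159) = 79870/64159 ≈ 1.2449)
1/(13489 + P) = 1/(13489 + 79870/64159) = 1/(865520621/64159) = 64159/865520621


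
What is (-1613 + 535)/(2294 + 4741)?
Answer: -154/1005 ≈ -0.15323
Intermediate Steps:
(-1613 + 535)/(2294 + 4741) = -1078/7035 = -1078*1/7035 = -154/1005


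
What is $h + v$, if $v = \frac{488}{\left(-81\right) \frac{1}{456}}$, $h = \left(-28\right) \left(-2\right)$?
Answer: $- \frac{72664}{27} \approx -2691.3$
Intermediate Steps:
$h = 56$
$v = - \frac{74176}{27}$ ($v = \frac{488}{\left(-81\right) \frac{1}{456}} = \frac{488}{- \frac{27}{152}} = 488 \left(- \frac{152}{27}\right) = - \frac{74176}{27} \approx -2747.3$)
$h + v = 56 - \frac{74176}{27} = - \frac{72664}{27}$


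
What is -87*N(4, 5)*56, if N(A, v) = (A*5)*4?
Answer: -389760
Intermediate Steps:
N(A, v) = 20*A (N(A, v) = (5*A)*4 = 20*A)
-87*N(4, 5)*56 = -1740*4*56 = -87*80*56 = -6960*56 = -389760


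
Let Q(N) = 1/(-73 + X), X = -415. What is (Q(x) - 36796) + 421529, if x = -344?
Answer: 187749703/488 ≈ 3.8473e+5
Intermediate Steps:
Q(N) = -1/488 (Q(N) = 1/(-73 - 415) = 1/(-488) = -1/488)
(Q(x) - 36796) + 421529 = (-1/488 - 36796) + 421529 = -17956449/488 + 421529 = 187749703/488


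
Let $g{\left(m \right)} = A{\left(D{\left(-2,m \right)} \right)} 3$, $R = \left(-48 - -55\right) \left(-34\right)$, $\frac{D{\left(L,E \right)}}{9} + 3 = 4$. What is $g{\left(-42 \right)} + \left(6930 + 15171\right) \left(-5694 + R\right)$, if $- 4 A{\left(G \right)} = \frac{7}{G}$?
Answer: $- \frac{1573237591}{12} \approx -1.311 \cdot 10^{8}$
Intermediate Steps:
$D{\left(L,E \right)} = 9$ ($D{\left(L,E \right)} = -27 + 9 \cdot 4 = -27 + 36 = 9$)
$A{\left(G \right)} = - \frac{7}{4 G}$ ($A{\left(G \right)} = - \frac{7 \frac{1}{G}}{4} = - \frac{7}{4 G}$)
$R = -238$ ($R = \left(-48 + 55\right) \left(-34\right) = 7 \left(-34\right) = -238$)
$g{\left(m \right)} = - \frac{7}{12}$ ($g{\left(m \right)} = - \frac{7}{4 \cdot 9} \cdot 3 = \left(- \frac{7}{4}\right) \frac{1}{9} \cdot 3 = \left(- \frac{7}{36}\right) 3 = - \frac{7}{12}$)
$g{\left(-42 \right)} + \left(6930 + 15171\right) \left(-5694 + R\right) = - \frac{7}{12} + \left(6930 + 15171\right) \left(-5694 - 238\right) = - \frac{7}{12} + 22101 \left(-5932\right) = - \frac{7}{12} - 131103132 = - \frac{1573237591}{12}$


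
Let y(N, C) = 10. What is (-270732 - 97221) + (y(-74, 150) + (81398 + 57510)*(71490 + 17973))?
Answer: 12426758461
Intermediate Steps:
(-270732 - 97221) + (y(-74, 150) + (81398 + 57510)*(71490 + 17973)) = (-270732 - 97221) + (10 + (81398 + 57510)*(71490 + 17973)) = -367953 + (10 + 138908*89463) = -367953 + (10 + 12427126404) = -367953 + 12427126414 = 12426758461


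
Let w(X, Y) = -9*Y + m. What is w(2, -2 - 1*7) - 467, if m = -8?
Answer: -394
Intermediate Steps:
w(X, Y) = -8 - 9*Y (w(X, Y) = -9*Y - 8 = -8 - 9*Y)
w(2, -2 - 1*7) - 467 = (-8 - 9*(-2 - 1*7)) - 467 = (-8 - 9*(-2 - 7)) - 467 = (-8 - 9*(-9)) - 467 = (-8 + 81) - 467 = 73 - 467 = -394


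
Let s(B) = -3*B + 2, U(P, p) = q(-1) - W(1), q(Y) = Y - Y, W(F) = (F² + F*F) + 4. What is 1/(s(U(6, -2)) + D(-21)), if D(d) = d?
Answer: -1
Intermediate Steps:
W(F) = 4 + 2*F² (W(F) = (F² + F²) + 4 = 2*F² + 4 = 4 + 2*F²)
q(Y) = 0
U(P, p) = -6 (U(P, p) = 0 - (4 + 2*1²) = 0 - (4 + 2*1) = 0 - (4 + 2) = 0 - 1*6 = 0 - 6 = -6)
s(B) = 2 - 3*B
1/(s(U(6, -2)) + D(-21)) = 1/((2 - 3*(-6)) - 21) = 1/((2 + 18) - 21) = 1/(20 - 21) = 1/(-1) = -1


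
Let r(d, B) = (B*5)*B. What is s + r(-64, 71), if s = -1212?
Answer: 23993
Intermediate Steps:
r(d, B) = 5*B**2 (r(d, B) = (5*B)*B = 5*B**2)
s + r(-64, 71) = -1212 + 5*71**2 = -1212 + 5*5041 = -1212 + 25205 = 23993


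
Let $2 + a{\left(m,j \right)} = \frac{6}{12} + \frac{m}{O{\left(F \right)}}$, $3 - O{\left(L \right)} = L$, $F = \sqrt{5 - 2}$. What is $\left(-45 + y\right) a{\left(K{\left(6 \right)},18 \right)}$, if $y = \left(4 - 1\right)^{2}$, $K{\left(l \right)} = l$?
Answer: $-54 - 36 \sqrt{3} \approx -116.35$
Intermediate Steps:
$F = \sqrt{3} \approx 1.732$
$O{\left(L \right)} = 3 - L$
$a{\left(m,j \right)} = - \frac{3}{2} + \frac{m}{3 - \sqrt{3}}$ ($a{\left(m,j \right)} = -2 + \left(\frac{6}{12} + \frac{m}{3 - \sqrt{3}}\right) = -2 + \left(6 \cdot \frac{1}{12} + \frac{m}{3 - \sqrt{3}}\right) = -2 + \left(\frac{1}{2} + \frac{m}{3 - \sqrt{3}}\right) = - \frac{3}{2} + \frac{m}{3 - \sqrt{3}}$)
$y = 9$ ($y = 3^{2} = 9$)
$\left(-45 + y\right) a{\left(K{\left(6 \right)},18 \right)} = \left(-45 + 9\right) \left(- \frac{3}{2} + \frac{1}{2} \cdot 6 + \frac{1}{6} \cdot 6 \sqrt{3}\right) = - 36 \left(- \frac{3}{2} + 3 + \sqrt{3}\right) = - 36 \left(\frac{3}{2} + \sqrt{3}\right) = -54 - 36 \sqrt{3}$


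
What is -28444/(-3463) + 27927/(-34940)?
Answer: 897122159/120997220 ≈ 7.4144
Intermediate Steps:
-28444/(-3463) + 27927/(-34940) = -28444*(-1/3463) + 27927*(-1/34940) = 28444/3463 - 27927/34940 = 897122159/120997220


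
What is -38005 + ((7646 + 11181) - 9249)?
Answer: -28427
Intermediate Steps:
-38005 + ((7646 + 11181) - 9249) = -38005 + (18827 - 9249) = -38005 + 9578 = -28427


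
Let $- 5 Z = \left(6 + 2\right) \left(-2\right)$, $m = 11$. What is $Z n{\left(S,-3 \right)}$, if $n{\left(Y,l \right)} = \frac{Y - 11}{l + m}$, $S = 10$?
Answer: $- \frac{2}{5} \approx -0.4$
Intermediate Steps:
$n{\left(Y,l \right)} = \frac{-11 + Y}{11 + l}$ ($n{\left(Y,l \right)} = \frac{Y - 11}{l + 11} = \frac{-11 + Y}{11 + l}$)
$Z = \frac{16}{5}$ ($Z = - \frac{\left(6 + 2\right) \left(-2\right)}{5} = - \frac{8 \left(-2\right)}{5} = \left(- \frac{1}{5}\right) \left(-16\right) = \frac{16}{5} \approx 3.2$)
$Z n{\left(S,-3 \right)} = \frac{16 \frac{-11 + 10}{11 - 3}}{5} = \frac{16 \cdot \frac{1}{8} \left(-1\right)}{5} = \frac{16}{5} \left(- \frac{1}{8}\right) = - \frac{2}{5}$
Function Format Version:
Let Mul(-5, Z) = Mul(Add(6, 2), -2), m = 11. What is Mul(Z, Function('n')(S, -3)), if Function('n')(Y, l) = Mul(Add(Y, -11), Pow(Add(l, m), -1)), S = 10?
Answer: Rational(-2, 5) ≈ -0.40000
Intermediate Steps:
Function('n')(Y, l) = Mul(Pow(Add(11, l), -1), Add(-11, Y)) (Function('n')(Y, l) = Mul(Add(Y, -11), Pow(Add(l, 11), -1)) = Mul(Add(-11, Y), Pow(Add(11, l), -1)) = Mul(Pow(Add(11, l), -1), Add(-11, Y)))
Z = Rational(16, 5) (Z = Mul(Rational(-1, 5), Mul(Add(6, 2), -2)) = Mul(Rational(-1, 5), Mul(8, -2)) = Mul(Rational(-1, 5), -16) = Rational(16, 5) ≈ 3.2000)
Mul(Z, Function('n')(S, -3)) = Mul(Rational(16, 5), Mul(Pow(Add(11, -3), -1), Add(-11, 10))) = Mul(Rational(16, 5), Mul(Pow(8, -1), -1)) = Mul(Rational(16, 5), Mul(Rational(1, 8), -1)) = Mul(Rational(16, 5), Rational(-1, 8)) = Rational(-2, 5)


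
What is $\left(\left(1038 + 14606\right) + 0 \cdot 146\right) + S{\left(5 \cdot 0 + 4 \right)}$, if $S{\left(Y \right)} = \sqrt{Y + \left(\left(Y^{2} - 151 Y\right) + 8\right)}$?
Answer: $15644 + 24 i \approx 15644.0 + 24.0 i$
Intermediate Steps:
$S{\left(Y \right)} = \sqrt{8 + Y^{2} - 150 Y}$ ($S{\left(Y \right)} = \sqrt{Y + \left(8 + Y^{2} - 151 Y\right)} = \sqrt{8 + Y^{2} - 150 Y}$)
$\left(\left(1038 + 14606\right) + 0 \cdot 146\right) + S{\left(5 \cdot 0 + 4 \right)} = \left(\left(1038 + 14606\right) + 0 \cdot 146\right) + \sqrt{8 + \left(5 \cdot 0 + 4\right)^{2} - 150 \left(5 \cdot 0 + 4\right)} = \left(15644 + 0\right) + \sqrt{8 + \left(0 + 4\right)^{2} - 150 \left(0 + 4\right)} = 15644 + \sqrt{8 + 4^{2} - 600} = 15644 + \sqrt{8 + 16 - 600} = 15644 + \sqrt{-576} = 15644 + 24 i$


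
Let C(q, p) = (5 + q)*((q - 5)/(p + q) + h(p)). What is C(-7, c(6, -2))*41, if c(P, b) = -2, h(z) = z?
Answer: 164/3 ≈ 54.667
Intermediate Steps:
C(q, p) = (5 + q)*(p + (-5 + q)/(p + q)) (C(q, p) = (5 + q)*((q - 5)/(p + q) + p) = (5 + q)*((-5 + q)/(p + q) + p) = (5 + q)*(p + (-5 + q)/(p + q)))
C(-7, c(6, -2))*41 = ((-25 + (-7)² + 5*(-2)² - 2*(-7)² - 7*(-2)² + 5*(-2)*(-7))/(-2 - 7))*41 = ((-25 + 49 + 5*4 - 2*49 - 7*4 + 70)/(-9))*41 = -(-25 + 49 + 20 - 98 - 28 + 70)/9*41 = -⅑*(-12)*41 = (4/3)*41 = 164/3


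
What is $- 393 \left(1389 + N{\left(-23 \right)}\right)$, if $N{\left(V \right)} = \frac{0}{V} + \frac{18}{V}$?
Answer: $- \frac{12548097}{23} \approx -5.4557 \cdot 10^{5}$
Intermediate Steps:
$N{\left(V \right)} = \frac{18}{V}$ ($N{\left(V \right)} = 0 + \frac{18}{V} = \frac{18}{V}$)
$- 393 \left(1389 + N{\left(-23 \right)}\right) = - 393 \left(1389 + \frac{18}{-23}\right) = - 393 \left(1389 + 18 \left(- \frac{1}{23}\right)\right) = - 393 \left(1389 - \frac{18}{23}\right) = \left(-393\right) \frac{31929}{23} = - \frac{12548097}{23}$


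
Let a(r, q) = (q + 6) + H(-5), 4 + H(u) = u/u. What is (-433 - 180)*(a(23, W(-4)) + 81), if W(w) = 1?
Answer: -52105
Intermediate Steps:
H(u) = -3 (H(u) = -4 + u/u = -4 + 1 = -3)
a(r, q) = 3 + q (a(r, q) = (q + 6) - 3 = (6 + q) - 3 = 3 + q)
(-433 - 180)*(a(23, W(-4)) + 81) = (-433 - 180)*((3 + 1) + 81) = -613*(4 + 81) = -613*85 = -52105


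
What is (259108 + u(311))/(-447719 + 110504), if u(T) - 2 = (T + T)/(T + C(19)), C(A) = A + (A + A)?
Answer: -47676551/62047560 ≈ -0.76839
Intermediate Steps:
C(A) = 3*A (C(A) = A + 2*A = 3*A)
u(T) = 2 + 2*T/(57 + T) (u(T) = 2 + (T + T)/(T + 3*19) = 2 + (2*T)/(T + 57) = 2 + (2*T)/(57 + T) = 2 + 2*T/(57 + T))
(259108 + u(311))/(-447719 + 110504) = (259108 + 2*(57 + 2*311)/(57 + 311))/(-447719 + 110504) = (259108 + 2*(57 + 622)/368)/(-337215) = (259108 + 2*(1/368)*679)*(-1/337215) = (259108 + 679/184)*(-1/337215) = (47676551/184)*(-1/337215) = -47676551/62047560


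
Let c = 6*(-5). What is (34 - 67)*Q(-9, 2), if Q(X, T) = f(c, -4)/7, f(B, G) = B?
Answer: 990/7 ≈ 141.43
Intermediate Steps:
c = -30
Q(X, T) = -30/7
(34 - 67)*Q(-9, 2) = (34 - 67)*(-30/7) = -33*(-30/7) = 990/7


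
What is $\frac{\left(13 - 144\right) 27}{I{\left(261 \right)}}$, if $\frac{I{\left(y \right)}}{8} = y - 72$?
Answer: $- \frac{131}{56} \approx -2.3393$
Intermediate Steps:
$I{\left(y \right)} = -576 + 8 y$ ($I{\left(y \right)} = 8 \left(y - 72\right) = 8 \left(-72 + y\right) = -576 + 8 y$)
$\frac{\left(13 - 144\right) 27}{I{\left(261 \right)}} = \frac{\left(13 - 144\right) 27}{-576 + 8 \cdot 261} = \frac{\left(-131\right) 27}{-576 + 2088} = - \frac{3537}{1512} = \left(-3537\right) \frac{1}{1512} = - \frac{131}{56}$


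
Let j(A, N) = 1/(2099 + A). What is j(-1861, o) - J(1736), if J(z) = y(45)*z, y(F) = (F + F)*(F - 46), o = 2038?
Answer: 37185121/238 ≈ 1.5624e+5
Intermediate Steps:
y(F) = 2*F*(-46 + F) (y(F) = (2*F)*(-46 + F) = 2*F*(-46 + F))
J(z) = -90*z (J(z) = (2*45*(-46 + 45))*z = (2*45*(-1))*z = -90*z)
j(-1861, o) - J(1736) = 1/(2099 - 1861) - (-90)*1736 = 1/238 - 1*(-156240) = 1/238 + 156240 = 37185121/238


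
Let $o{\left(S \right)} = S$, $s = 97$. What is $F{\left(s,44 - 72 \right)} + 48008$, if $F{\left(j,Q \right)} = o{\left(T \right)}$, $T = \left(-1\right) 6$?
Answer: $48002$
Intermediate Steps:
$T = -6$
$F{\left(j,Q \right)} = -6$
$F{\left(s,44 - 72 \right)} + 48008 = -6 + 48008 = 48002$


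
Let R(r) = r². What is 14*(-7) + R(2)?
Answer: -94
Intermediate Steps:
14*(-7) + R(2) = 14*(-7) + 2² = -98 + 4 = -94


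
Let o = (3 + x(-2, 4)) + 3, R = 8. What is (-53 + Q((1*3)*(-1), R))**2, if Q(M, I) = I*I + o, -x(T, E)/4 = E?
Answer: 1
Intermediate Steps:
x(T, E) = -4*E
o = -10 (o = (3 - 4*4) + 3 = (3 - 16) + 3 = -13 + 3 = -10)
Q(M, I) = -10 + I**2 (Q(M, I) = I*I - 10 = I**2 - 10 = -10 + I**2)
(-53 + Q((1*3)*(-1), R))**2 = (-53 + (-10 + 8**2))**2 = (-53 + (-10 + 64))**2 = (-53 + 54)**2 = 1**2 = 1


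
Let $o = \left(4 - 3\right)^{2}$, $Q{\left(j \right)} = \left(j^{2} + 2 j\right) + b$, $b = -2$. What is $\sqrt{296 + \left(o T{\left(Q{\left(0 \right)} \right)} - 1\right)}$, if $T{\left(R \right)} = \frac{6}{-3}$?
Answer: $\sqrt{293} \approx 17.117$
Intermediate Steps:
$Q{\left(j \right)} = -2 + j^{2} + 2 j$ ($Q{\left(j \right)} = \left(j^{2} + 2 j\right) - 2 = -2 + j^{2} + 2 j$)
$o = 1$ ($o = 1^{2} = 1$)
$T{\left(R \right)} = -2$ ($T{\left(R \right)} = 6 \left(- \frac{1}{3}\right) = -2$)
$\sqrt{296 + \left(o T{\left(Q{\left(0 \right)} \right)} - 1\right)} = \sqrt{296 + \left(1 \left(-2\right) - 1\right)} = \sqrt{296 - 3} = \sqrt{293}$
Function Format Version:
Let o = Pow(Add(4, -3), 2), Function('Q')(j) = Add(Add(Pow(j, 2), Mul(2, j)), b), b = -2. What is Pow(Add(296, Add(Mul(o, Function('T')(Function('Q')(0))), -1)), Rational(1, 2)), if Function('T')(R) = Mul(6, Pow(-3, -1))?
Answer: Pow(293, Rational(1, 2)) ≈ 17.117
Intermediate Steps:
Function('Q')(j) = Add(-2, Pow(j, 2), Mul(2, j)) (Function('Q')(j) = Add(Add(Pow(j, 2), Mul(2, j)), -2) = Add(-2, Pow(j, 2), Mul(2, j)))
o = 1 (o = Pow(1, 2) = 1)
Function('T')(R) = -2 (Function('T')(R) = Mul(6, Rational(-1, 3)) = -2)
Pow(Add(296, Add(Mul(o, Function('T')(Function('Q')(0))), -1)), Rational(1, 2)) = Pow(Add(296, Add(Mul(1, -2), -1)), Rational(1, 2)) = Pow(Add(296, Add(-2, -1)), Rational(1, 2)) = Pow(Add(296, -3), Rational(1, 2)) = Pow(293, Rational(1, 2))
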